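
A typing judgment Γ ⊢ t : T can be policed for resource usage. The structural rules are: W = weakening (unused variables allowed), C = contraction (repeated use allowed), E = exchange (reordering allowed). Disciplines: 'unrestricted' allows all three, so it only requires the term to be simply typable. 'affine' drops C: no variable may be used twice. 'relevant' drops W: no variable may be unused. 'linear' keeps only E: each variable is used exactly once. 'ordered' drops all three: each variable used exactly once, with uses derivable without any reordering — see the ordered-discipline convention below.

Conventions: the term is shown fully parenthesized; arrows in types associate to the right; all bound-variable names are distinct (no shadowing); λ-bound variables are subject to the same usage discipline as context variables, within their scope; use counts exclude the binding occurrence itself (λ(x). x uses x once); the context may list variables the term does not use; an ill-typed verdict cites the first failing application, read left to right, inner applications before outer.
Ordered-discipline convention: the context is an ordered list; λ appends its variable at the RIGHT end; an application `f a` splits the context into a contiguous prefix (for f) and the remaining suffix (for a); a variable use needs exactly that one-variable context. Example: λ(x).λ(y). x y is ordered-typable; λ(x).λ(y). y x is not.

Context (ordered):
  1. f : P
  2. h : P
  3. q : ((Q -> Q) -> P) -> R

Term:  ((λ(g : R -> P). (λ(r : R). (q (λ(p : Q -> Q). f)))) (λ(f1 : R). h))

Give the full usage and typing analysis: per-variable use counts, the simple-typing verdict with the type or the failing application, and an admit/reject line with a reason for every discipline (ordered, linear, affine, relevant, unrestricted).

counts: f: 1×, h: 1×, q: 1×, g [bound]: 0×, r [bound]: 0×, p [bound]: 0×, f1 [bound]: 0×
use order (left to right): q, f, h
typing: ✓ — R -> R
ordered: ✗ — needs weakening: g, r, p, f1 unused
linear: ✗ — needs weakening: g, r, p, f1 unused
affine: ✓ — at most one use each (f, h, q, g, r, p, f1)
relevant: ✗ — needs weakening: g, r, p, f1 unused
unrestricted: ✓ — simply typable at R -> R; W, C, E all held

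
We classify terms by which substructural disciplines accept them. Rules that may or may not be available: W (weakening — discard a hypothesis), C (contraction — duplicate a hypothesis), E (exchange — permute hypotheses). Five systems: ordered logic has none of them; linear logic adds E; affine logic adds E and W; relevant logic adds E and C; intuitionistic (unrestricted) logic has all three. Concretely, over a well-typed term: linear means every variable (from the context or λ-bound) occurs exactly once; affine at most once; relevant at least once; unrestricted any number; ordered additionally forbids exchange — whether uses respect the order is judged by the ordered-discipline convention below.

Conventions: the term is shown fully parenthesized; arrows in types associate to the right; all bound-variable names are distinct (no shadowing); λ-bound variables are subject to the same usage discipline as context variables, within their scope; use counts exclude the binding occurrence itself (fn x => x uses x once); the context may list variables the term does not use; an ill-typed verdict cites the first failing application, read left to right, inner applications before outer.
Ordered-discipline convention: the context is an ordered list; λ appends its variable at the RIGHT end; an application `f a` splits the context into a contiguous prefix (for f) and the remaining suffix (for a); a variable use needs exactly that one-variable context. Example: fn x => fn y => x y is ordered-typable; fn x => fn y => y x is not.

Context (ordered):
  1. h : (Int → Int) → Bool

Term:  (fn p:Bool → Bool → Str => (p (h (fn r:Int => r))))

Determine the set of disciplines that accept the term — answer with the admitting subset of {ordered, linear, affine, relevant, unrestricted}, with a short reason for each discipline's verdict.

accepted by: linear, affine, relevant, unrestricted
use counts: h: 1, p (λ-bound): 1, r (λ-bound): 1
left-to-right use order: p, h, r
typing: ✓ — (Bool → Bool → Str) → Bool → Str
ordered ✗ (use order p, h, r needs exchange)
linear ✓ (single use per variable (h, p, r))
affine ✓ (at most one use each (h, p, r))
relevant ✓ (none of h, p, r goes unused)
unrestricted ✓ (typability at (Bool → Bool → Str) → Bool → Str is all that's needed)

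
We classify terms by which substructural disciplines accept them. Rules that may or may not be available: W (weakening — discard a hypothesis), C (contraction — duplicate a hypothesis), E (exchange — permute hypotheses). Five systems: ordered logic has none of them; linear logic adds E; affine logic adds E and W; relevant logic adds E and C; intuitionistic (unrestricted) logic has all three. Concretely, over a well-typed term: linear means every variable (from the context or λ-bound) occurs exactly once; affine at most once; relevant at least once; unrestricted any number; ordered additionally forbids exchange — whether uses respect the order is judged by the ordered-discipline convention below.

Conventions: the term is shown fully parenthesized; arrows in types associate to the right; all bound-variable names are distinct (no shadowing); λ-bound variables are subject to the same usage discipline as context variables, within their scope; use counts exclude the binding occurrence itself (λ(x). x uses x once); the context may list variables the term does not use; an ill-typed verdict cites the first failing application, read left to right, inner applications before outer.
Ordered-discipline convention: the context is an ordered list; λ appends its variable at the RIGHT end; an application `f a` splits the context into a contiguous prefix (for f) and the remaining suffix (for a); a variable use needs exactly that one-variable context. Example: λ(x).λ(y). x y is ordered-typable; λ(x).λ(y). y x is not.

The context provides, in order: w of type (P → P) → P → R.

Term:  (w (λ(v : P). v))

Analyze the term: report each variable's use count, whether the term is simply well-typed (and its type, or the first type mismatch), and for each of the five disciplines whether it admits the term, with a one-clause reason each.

counts: w ×1; v (bound) ×1
order of uses: w, v
typing: well-typed at P → R
ordered: ✓ — single-use (w, v), ordered derivation ok
linear: ✓ — each of w, v used exactly once
affine: ✓ — no duplicate uses among w, v
relevant: ✓ — none of w, v goes unused
unrestricted: ✓ — well-typed at P → R; no restrictions here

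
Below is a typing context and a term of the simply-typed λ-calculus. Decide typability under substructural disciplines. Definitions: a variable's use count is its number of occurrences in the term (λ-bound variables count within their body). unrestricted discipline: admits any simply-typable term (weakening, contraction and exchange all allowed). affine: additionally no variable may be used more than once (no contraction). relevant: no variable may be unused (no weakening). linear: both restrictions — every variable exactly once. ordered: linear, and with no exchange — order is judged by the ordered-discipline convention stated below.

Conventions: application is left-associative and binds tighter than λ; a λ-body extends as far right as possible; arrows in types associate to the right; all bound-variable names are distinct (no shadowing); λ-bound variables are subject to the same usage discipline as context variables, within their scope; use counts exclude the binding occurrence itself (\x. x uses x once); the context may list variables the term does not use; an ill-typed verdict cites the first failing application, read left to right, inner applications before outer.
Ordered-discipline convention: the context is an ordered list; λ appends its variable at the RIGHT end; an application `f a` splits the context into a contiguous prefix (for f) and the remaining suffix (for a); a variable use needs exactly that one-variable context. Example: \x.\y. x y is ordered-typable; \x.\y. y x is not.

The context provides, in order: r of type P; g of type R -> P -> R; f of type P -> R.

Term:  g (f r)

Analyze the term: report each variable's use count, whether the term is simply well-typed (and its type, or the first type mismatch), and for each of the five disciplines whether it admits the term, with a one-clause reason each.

use counts: r=1, g=1, f=1
use order (left to right): g, f, r
typing: the term checks, with type P -> R
ordered: ✗, no contiguous prefix/suffix split fits g, f, r
linear: ✓, exactly-once usage across r, g, f
affine: ✓, none of r, g, f used more than once
relevant: ✓, every one of r, g, f appears
unrestricted: ✓, type-checks (P -> R) and nothing is barred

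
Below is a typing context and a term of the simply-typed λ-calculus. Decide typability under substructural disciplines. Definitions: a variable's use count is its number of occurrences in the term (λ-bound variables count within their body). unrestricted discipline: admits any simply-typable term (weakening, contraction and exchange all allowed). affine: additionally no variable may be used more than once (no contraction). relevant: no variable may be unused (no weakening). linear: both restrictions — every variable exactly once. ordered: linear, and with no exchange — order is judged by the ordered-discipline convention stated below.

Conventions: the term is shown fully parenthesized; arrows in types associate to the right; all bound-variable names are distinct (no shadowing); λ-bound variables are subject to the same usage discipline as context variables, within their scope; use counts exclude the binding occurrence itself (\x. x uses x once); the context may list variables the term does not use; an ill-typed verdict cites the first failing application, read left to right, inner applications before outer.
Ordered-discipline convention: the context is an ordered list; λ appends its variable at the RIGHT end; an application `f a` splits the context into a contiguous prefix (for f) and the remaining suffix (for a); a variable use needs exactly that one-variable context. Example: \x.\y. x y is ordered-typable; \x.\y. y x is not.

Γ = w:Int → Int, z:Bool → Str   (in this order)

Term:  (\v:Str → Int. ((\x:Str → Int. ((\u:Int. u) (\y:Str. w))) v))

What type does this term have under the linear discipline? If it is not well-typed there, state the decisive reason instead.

not well-typed under linear — fails simple typing
usage: w ×1; z ×0; v [bound] ×1; x [bound] ×0; u [bound] ×1; y [bound] ×0
left-to-right use order: u, w, v
typing: ill-typed: an argument Str → Int → Int mismatches the expected Int
summary: ordered ✗; linear ✗; affine ✗; relevant ✗; unrestricted ✗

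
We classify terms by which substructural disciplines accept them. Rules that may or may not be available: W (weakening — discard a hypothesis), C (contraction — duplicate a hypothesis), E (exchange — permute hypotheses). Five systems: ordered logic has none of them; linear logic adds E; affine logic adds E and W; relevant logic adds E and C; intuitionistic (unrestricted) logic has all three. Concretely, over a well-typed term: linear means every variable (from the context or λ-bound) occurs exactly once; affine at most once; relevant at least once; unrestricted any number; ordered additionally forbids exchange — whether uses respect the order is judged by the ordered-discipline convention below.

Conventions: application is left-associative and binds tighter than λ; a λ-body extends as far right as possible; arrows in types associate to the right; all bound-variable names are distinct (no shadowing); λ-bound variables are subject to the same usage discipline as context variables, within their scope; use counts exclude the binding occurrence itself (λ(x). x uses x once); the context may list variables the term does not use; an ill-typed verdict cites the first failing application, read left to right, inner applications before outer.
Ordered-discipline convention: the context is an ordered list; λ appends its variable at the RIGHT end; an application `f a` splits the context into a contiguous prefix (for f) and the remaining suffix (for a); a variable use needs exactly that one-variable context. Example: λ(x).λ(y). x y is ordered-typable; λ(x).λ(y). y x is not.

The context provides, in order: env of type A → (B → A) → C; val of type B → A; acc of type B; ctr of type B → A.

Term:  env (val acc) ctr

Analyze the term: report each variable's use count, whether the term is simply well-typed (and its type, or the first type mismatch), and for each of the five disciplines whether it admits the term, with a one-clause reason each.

variable uses: env ×1, val ×1, acc ×1, ctr ×1
uses in reading order: env, val, acc, ctr
typing: the term checks, with type C
ordered: ✓ — env, val, acc, ctr: once each, no exchange needed
linear: ✓ — single use per variable (env, val, acc, ctr)
affine: ✓ — none of env, val, acc, ctr used more than once
relevant: ✓ — every one of env, val, acc, ctr appears
unrestricted: ✓ — simply typable at C; W, C, E all held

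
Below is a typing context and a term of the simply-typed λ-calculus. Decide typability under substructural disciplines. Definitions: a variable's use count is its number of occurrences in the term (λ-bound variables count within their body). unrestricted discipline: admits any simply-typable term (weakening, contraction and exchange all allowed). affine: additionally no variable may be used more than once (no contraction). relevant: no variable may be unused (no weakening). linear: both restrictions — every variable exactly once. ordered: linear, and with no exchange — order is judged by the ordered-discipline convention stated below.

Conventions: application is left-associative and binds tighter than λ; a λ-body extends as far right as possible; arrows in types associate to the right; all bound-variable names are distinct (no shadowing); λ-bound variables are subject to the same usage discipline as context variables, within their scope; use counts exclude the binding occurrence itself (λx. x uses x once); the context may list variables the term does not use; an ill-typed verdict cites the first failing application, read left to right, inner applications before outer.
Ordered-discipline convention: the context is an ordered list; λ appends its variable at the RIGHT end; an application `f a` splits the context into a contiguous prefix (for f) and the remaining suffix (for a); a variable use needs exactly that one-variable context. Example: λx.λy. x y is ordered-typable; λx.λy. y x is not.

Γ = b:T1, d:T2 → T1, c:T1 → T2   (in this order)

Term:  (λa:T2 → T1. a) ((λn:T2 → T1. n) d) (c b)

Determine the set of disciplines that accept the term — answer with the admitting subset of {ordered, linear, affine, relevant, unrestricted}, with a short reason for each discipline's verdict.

admitted in: linear, affine, relevant, unrestricted
usage: b=1, d=1, c=1, a (λ-bound)=1, n (λ-bound)=1
left-to-right use order: a, n, d, c, b
typing: ✓ — T1
ordered: ✗ — no contiguous prefix/suffix split fits a, n, d, c, b
linear: ✓ — exactly-once usage across b, d, c, a, n
affine: ✓ — none of b, d, c, a, n used more than once
relevant: ✓ — none of b, d, c, a, n goes unused
unrestricted: ✓ — simply typable at T1; W, C, E all held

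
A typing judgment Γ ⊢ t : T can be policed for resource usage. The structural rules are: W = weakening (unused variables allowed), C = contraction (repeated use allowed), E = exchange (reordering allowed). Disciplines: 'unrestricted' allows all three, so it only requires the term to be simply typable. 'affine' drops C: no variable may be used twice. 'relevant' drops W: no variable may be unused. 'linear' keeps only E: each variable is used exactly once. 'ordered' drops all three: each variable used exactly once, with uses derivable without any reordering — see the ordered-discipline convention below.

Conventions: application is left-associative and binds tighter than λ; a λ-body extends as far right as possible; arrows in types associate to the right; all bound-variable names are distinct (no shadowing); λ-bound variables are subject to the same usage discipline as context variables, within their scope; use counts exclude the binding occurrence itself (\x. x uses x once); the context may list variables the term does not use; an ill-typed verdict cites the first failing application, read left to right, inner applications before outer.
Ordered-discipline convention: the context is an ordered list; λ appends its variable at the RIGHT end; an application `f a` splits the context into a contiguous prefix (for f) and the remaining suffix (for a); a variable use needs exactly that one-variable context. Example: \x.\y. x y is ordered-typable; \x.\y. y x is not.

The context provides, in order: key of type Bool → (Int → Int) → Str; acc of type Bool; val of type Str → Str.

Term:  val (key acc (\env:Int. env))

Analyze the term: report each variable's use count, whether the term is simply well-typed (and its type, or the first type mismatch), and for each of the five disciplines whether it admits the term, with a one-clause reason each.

counts: key: 1×, acc: 1×, val: 1×, env (λ-bound): 1×
uses in reading order: val, key, acc, env
typing: ✓ — Str
ordered: ✗, use order val, key, acc, env needs exchange
linear: ✓, key, acc, val, env: one use apiece
affine: ✓, at most one use each (key, acc, val, env)
relevant: ✓, key, acc, val, env: all used, weakening unneeded
unrestricted: ✓, well-typed at Str; no restrictions here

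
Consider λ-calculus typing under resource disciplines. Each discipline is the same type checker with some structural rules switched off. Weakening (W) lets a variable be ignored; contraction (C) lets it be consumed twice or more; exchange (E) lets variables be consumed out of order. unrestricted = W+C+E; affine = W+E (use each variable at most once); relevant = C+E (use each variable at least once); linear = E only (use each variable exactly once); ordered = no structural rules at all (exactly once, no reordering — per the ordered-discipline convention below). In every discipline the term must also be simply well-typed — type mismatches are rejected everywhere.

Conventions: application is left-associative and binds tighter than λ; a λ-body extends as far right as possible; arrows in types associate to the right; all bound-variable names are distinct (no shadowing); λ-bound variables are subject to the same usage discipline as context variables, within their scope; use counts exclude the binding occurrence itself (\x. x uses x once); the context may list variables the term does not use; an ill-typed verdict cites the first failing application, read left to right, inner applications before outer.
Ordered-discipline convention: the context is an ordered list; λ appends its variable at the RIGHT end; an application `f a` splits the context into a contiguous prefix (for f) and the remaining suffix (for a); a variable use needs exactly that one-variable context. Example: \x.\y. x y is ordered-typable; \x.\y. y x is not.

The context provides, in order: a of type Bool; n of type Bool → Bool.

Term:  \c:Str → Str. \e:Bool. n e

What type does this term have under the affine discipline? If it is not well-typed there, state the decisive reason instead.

term : (Str → Str) → Bool → Bool
variable uses: a=0; n=1; c (bound)=0; e (bound)=1
use order (left to right): n, e
typing: the term checks, with type (Str → Str) → Bool → Bool
all disciplines: ordered ✗ · linear ✗ · affine ✓ · relevant ✗ · unrestricted ✓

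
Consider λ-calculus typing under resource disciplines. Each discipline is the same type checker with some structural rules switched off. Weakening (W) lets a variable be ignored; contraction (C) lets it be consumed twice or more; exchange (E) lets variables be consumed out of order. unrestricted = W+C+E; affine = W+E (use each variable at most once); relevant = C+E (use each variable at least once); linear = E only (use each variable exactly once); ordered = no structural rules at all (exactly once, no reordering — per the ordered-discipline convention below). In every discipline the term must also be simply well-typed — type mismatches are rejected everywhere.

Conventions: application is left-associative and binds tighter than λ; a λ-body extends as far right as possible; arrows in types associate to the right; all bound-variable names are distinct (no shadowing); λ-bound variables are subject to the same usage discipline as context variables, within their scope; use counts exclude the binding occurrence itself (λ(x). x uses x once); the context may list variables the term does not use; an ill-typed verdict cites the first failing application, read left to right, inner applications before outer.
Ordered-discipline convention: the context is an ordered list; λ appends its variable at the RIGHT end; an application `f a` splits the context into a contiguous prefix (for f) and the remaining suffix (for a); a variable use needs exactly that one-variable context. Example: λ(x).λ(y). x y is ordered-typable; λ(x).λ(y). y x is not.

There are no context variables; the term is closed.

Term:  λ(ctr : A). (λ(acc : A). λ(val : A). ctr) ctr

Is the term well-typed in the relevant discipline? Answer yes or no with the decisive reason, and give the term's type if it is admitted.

no — acc, val never used (weakening)
variable uses: ctr (bound) ×2; acc (bound) ×0; val (bound) ×0
use order (left to right): ctr, ctr
typing: ✓ — A -> A -> A
summary: ordered ✗ | linear ✗ | affine ✗ | relevant ✗ | unrestricted ✓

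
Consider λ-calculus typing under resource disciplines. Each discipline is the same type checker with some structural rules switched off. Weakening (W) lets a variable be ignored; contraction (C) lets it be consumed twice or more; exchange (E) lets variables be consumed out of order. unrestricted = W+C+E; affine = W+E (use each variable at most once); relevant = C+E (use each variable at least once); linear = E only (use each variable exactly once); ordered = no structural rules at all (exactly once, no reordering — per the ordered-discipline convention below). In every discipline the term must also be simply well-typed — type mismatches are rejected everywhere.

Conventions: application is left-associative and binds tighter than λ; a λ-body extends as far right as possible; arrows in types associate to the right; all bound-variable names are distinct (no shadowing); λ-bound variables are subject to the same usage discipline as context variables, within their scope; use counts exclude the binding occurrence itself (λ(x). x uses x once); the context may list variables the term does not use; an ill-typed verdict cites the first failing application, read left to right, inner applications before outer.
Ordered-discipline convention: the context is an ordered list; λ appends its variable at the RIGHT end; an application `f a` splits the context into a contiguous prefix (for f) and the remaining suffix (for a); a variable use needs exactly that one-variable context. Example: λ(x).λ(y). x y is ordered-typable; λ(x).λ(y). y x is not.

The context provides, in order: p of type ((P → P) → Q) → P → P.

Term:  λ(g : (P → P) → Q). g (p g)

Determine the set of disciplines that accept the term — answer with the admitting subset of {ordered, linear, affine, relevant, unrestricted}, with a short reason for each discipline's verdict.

admitted by: relevant, unrestricted
use counts: p: 1, g [bound]: 2
use order (left to right): g, p, g
typing: ✓ — ((P → P) → Q) → Q
ordered: ✗ — uses contraction: g ×2
linear: ✗ — uses contraction: g ×2
affine: ✗ — uses contraction: g ×2
relevant: ✓ — at least one use each (p, g)
unrestricted: ✓ — simply typable at ((P → P) → Q) → Q; W, C, E all held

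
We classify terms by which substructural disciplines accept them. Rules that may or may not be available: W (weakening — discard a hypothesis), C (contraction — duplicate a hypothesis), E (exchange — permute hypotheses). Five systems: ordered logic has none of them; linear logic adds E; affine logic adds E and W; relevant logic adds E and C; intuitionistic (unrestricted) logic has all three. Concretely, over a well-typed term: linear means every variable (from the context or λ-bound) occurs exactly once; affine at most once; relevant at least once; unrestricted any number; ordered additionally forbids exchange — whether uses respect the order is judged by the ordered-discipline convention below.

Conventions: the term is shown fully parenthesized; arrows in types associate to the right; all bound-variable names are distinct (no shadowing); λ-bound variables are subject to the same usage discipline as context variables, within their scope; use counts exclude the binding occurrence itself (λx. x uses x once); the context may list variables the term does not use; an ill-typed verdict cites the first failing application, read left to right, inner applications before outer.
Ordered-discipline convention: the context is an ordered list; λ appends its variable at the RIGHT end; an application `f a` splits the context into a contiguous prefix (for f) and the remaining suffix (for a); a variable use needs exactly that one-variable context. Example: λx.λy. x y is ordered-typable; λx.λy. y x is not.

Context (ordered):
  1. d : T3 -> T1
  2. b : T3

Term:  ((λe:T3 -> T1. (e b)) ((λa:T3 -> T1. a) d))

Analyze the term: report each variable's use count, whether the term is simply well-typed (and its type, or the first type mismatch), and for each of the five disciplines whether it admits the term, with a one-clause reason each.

counts: d=1, b=1, e (bound)=1, a (bound)=1
use order (left to right): e, b, a, d
typing: ✓ — T1
ordered: ✗ — needs exchange: uses follow e, b, a, d
linear: ✓ — exactly-once usage across d, b, e, a
affine: ✓ — at most one use each (d, b, e, a)
relevant: ✓ — none of d, b, e, a goes unused
unrestricted: ✓ — well-typed at T1; no restrictions here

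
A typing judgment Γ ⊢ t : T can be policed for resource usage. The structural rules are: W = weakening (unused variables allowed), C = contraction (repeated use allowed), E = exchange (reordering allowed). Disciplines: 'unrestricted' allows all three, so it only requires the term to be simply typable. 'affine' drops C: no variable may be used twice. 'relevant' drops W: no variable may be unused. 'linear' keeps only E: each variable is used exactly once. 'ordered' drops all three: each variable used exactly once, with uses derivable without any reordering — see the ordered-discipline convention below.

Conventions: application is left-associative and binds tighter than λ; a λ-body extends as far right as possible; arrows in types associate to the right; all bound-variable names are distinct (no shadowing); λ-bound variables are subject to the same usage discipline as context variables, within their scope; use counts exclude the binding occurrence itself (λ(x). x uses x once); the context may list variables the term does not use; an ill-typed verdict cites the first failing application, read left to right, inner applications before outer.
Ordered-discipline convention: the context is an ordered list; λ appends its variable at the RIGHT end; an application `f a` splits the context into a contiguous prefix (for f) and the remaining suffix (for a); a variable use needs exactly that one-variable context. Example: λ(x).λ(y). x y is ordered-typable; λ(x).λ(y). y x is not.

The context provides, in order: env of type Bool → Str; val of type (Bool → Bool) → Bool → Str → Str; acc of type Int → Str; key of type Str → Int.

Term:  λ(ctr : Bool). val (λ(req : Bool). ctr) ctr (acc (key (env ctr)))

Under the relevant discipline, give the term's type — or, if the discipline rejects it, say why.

not well-typed under relevant — req never used (weakening)
use counts: env: 1, val: 1, acc: 1, key: 1, ctr (λ-bound): 3, req (λ-bound): 0
left-to-right use order: val, ctr, ctr, acc, key, env, ctr
typing: ✓ — Bool → Str
across the five disciplines: ordered ✗; linear ✗; affine ✗; relevant ✗; unrestricted ✓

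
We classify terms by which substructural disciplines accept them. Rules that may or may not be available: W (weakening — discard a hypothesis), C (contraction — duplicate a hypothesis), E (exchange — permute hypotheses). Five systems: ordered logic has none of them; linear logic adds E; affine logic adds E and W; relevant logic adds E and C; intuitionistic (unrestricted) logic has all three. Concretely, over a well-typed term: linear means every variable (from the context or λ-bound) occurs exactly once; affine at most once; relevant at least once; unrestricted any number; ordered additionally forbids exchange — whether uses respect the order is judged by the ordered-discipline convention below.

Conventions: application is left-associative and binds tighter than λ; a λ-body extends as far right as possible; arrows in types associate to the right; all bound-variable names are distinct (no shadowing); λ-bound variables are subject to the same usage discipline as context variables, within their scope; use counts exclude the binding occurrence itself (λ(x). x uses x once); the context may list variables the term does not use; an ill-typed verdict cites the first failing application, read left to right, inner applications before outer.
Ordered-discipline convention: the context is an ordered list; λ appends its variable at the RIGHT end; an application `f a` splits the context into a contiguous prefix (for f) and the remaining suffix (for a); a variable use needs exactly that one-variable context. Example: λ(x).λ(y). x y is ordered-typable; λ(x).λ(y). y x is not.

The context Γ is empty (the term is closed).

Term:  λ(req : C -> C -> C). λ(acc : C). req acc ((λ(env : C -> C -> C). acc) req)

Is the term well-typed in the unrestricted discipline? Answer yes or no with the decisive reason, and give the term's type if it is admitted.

yes — well-typed at (C -> C -> C) -> C -> C; no restrictions here; term : (C -> C -> C) -> C -> C
counts: req (λ-bound) ×2, acc (λ-bound) ×2, env (λ-bound) ×0
use order (left to right): req, acc, acc, req
typing: well-typed at (C -> C -> C) -> C -> C
per-discipline verdicts: ordered ✗; linear ✗; affine ✗; relevant ✗; unrestricted ✓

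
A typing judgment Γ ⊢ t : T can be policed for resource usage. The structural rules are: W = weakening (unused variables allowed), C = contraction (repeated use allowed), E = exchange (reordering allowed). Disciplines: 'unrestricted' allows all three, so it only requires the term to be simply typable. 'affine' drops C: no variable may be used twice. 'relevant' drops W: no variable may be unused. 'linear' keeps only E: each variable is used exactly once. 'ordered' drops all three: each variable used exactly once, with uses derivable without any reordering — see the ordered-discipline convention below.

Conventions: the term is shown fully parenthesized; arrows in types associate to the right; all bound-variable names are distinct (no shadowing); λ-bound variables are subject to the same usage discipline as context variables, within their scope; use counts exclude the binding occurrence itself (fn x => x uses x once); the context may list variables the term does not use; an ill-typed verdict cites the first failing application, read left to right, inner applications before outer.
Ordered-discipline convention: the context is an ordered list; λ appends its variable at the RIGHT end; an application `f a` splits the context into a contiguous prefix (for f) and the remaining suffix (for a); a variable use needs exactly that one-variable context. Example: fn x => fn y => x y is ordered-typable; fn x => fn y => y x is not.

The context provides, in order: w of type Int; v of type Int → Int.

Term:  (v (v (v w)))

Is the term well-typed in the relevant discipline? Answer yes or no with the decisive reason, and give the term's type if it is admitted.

yes — at least one use each (w, v); term : Int
counts: w: 1; v: 3
left-to-right use order: v, v, v, w
typing: well-typed — term : Int
all disciplines: ordered ✗, linear ✗, affine ✗, relevant ✓, unrestricted ✓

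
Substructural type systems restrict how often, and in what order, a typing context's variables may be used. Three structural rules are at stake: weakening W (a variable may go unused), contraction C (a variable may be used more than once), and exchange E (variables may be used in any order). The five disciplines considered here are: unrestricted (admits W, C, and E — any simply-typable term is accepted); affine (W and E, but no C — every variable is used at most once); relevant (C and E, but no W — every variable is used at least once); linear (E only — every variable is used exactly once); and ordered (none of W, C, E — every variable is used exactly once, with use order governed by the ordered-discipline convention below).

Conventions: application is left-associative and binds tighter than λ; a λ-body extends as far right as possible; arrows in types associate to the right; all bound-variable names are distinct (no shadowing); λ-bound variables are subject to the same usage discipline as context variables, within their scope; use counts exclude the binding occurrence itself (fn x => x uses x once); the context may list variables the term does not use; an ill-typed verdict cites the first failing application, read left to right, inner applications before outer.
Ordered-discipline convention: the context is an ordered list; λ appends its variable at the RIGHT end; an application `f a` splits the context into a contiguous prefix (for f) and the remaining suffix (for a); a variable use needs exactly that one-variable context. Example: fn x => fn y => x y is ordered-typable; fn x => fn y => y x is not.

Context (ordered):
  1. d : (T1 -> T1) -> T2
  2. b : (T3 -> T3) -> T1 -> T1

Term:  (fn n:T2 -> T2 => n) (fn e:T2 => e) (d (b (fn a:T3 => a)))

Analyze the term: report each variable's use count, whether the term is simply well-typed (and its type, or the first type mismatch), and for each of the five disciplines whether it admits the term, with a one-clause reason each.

variable uses: d ×1, b ×1, n (bound) ×1, e (bound) ×1, a (bound) ×1
uses in reading order: n, e, d, b, a
typing: well-typed — term : T2
ordered ✓ (d, b, n, e, a once each; derivable with no W/C/E)
linear ✓ (single use per variable (d, b, n, e, a))
affine ✓ (d, b, n, e, a: no repeats, contraction unneeded)
relevant ✓ (at least one use each (d, b, n, e, a))
unrestricted ✓ (type-checks (T2) and nothing is barred)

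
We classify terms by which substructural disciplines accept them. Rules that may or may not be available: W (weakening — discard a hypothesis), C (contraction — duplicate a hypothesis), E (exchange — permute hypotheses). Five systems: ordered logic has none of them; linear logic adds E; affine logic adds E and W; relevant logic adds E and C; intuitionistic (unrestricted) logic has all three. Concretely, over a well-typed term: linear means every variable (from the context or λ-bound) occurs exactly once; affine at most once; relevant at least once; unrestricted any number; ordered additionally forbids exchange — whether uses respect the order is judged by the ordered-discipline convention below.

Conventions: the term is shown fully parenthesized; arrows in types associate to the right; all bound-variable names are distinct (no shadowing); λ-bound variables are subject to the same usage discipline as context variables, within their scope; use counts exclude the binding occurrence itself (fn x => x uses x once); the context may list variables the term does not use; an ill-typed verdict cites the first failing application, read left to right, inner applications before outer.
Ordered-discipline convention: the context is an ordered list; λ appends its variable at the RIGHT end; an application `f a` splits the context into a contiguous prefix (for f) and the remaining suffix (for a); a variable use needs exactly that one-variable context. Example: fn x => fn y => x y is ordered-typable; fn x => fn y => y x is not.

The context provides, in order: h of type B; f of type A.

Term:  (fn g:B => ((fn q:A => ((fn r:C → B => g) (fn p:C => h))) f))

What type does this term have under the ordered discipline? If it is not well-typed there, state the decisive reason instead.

not well-typed under ordered — unused: q, r, p — weakening required
use counts: h=1; f=1; g (λ-bound)=1; q (λ-bound)=0; r (λ-bound)=0; p (λ-bound)=0
order of uses: g, h, f
typing: well-typed — term : B → B
per-discipline verdicts: ordered ✗ | linear ✗ | affine ✓ | relevant ✗ | unrestricted ✓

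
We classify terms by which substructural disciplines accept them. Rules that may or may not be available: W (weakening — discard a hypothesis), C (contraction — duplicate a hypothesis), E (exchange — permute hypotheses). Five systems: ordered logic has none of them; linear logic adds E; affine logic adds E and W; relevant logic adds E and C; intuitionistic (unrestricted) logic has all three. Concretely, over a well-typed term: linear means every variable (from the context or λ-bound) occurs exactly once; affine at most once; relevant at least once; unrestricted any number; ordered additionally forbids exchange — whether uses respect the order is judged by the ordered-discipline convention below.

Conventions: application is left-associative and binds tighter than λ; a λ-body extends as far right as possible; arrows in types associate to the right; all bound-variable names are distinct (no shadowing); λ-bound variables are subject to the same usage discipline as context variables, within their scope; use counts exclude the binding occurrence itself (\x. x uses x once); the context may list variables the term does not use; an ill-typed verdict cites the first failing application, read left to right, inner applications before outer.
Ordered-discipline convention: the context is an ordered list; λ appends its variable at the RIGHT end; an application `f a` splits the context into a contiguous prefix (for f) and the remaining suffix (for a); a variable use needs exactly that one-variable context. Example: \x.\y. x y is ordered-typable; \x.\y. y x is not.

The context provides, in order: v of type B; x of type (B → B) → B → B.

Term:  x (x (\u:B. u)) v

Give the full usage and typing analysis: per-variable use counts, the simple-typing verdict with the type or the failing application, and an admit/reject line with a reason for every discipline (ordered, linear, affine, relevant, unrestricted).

variable uses: v: 1; x: 2; u (λ-bound): 1
left-to-right use order: x, x, u, v
typing: well-typed at B
ordered: ✗, x ×2 used more than once (contraction)
linear: ✗, x ×2 used more than once (contraction)
affine: ✗, x ×2 used more than once (contraction)
relevant: ✓, none of v, x, u goes unused
unrestricted: ✓, type-checks (B) and nothing is barred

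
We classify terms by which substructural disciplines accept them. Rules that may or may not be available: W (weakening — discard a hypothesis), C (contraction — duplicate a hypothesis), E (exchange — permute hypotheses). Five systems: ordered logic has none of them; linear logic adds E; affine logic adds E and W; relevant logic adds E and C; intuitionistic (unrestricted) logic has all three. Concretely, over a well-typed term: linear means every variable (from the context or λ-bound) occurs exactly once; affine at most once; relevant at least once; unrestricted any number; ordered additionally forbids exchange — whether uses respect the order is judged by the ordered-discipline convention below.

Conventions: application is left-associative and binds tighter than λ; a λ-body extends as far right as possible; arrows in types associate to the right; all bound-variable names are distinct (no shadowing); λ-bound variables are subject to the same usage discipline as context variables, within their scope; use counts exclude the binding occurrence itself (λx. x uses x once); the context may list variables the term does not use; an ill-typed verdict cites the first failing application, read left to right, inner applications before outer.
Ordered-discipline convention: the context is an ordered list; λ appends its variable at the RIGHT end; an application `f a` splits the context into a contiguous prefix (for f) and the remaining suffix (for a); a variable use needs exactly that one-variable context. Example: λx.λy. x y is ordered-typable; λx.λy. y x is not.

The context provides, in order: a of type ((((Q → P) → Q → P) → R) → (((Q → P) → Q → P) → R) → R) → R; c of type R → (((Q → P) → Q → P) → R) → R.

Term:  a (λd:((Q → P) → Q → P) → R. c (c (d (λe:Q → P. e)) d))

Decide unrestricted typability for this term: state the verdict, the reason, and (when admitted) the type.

yes — well-typed at R; no restrictions here; term : R
use counts: a: 1, c: 2, d [bound]: 2, e [bound]: 1
order of uses: a, c, c, d, e, d
typing: well-typed — term : R
across the five disciplines: ordered ✗, linear ✗, affine ✗, relevant ✓, unrestricted ✓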